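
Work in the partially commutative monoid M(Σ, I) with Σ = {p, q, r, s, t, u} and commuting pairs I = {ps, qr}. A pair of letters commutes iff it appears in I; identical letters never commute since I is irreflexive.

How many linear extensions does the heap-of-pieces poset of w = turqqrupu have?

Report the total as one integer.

6

0(t) covers ∅
1(u) covers 0:t
2(r) covers 1:u
3(q) covers 1:u
4(q) covers 3:q
5(r) covers 2:r
6(u) covers 4:q, 5:r
7(p) covers 6:u
8(u) covers 7:p
floor of heap: 0:t
completions by unplaced set U, small U first (add the entries for U minus each lowest piece of U):
  |U|=1: {8}:1
  |U|=2: {7,8}:1
  |U|=3: {6,7,8}:1
  |U|=4: {4,6,7,8}:1  {5,6,7,8}:1
  |U|=5: {2,5,6,7,8}:1  {3,4,6,7,8}:1  {4,5,6,7,8}:2
  |U|=6: {2,4,5,6,7,8}:3  {3,4,5,6,7,8}:3
  |U|=7: {2,3,4,5,6,7,8}:6
  start at 0(t): 6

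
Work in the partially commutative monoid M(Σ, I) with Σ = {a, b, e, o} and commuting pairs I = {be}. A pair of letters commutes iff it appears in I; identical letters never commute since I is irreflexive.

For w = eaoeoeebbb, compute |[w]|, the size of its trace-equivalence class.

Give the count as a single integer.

10

#0=e has no predecessor
#1=a depends on [0:e]
#2=o depends on [1:a]
#3=e depends on [2:o]
#4=o depends on [3:e]
#5=e depends on [4:o]
#6=e depends on [5:e]
#7=b depends on [4:o]
#8=b depends on [7:b]
#9=b depends on [8:b]
sources: [0:e]
N(rest) = Σ N(rest − s) over sources s of rest; N(one piece) = 1:
  size 1 → [6]=1  [9]=1
  size 2 → [5,6]=1  [6,9]=2  [8,9]=1
  size 3 → [5,6,9]=3  [6,8,9]=3  [7,8,9]=1
  size 4 → [5,6,8,9]=6  [6,7,8,9]=4
  size 5 → [5,6,7,8,9]=10
  size 6 → [4,5,6,7,8,9]=10
  size 7 → [3,4,5,6,7,8,9]=10
  size 8 → [2,3,4,5,6,7,8,9]=10
  first=0(e) contributes 10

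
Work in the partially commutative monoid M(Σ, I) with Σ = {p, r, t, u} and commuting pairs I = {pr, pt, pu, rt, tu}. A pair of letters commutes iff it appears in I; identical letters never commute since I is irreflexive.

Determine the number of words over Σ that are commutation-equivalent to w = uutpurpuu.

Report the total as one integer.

0(u) covers ∅
1(u) covers 0:u
2(t) covers ∅
3(p) covers ∅
4(u) covers 1:u
5(r) covers 4:u
6(p) covers 3:p
7(u) covers 5:r
8(u) covers 7:u
floor of heap: 0:u, 2:t, 3:p
completions by unplaced set U, small U first (add the entries for U minus each lowest piece of U):
  |U|=1: {2}:1  {6}:1  {8}:1
  |U|=2: {2,6}:2  {2,8}:2  {3,6}:1  {6,8}:2  {7,8}:1
  |U|=3: {2,3,6}:3  {2,6,8}:6  {2,7,8}:3  {3,6,8}:3  {5,7,8}:1  {6,7,8}:3
  |U|=4: {2,3,6,8}:12  {2,5,7,8}:4  {2,6,7,8}:12  {3,6,7,8}:6  {4,5,7,8}:1  {5,6,7,8}:4
  |U|=5: {1,4,5,7,8}:1  {2,3,6,7,8}:30  {2,4,5,7,8}:5  {2,5,6,7,8}:20  {3,5,6,7,8}:10  {4,5,6,7,8}:5
  |U|=6: {0,1,4,5,7,8}:1  {1,2,4,5,7,8}:6  {1,4,5,6,7,8}:6  {2,3,5,6,7,8}:60  {2,4,5,6,7,8}:30  {3,4,5,6,7,8}:15
  |U|=7: {0,1,2,4,5,7,8}:7  {0,1,4,5,6,7,8}:7  {1,2,4,5,6,7,8}:42  {1,3,4,5,6,7,8}:21  {2,3,4,5,6,7,8}:105
  start at 0(u): 168
  start at 2(t): 28
  start at 3(p): 56
sum over floor = 252

252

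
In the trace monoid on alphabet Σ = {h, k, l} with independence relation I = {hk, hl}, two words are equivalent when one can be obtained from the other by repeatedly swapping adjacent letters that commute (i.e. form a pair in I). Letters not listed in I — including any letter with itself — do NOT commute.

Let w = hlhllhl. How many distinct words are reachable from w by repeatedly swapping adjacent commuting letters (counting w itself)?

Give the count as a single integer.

35

drop 0:h onto floor
drop 1:l onto floor
drop 2:h onto {0:h}
drop 3:l onto {1:l}
drop 4:l onto {3:l}
drop 5:h onto {2:h}
drop 6:l onto {4:l}
ground layer = {0:h, 1:l}
drop-orders for the pieces not yet dropped (sum over which currently-grounded one goes next):
  1 to go: {5} 1  {6} 1
  2 to go: {2,5} 1  {4,6} 1  {5,6} 2
  3 to go: {0,2,5} 1  {2,5,6} 3  {3,4,6} 1  {4,5,6} 3
  4 to go: {0,2,5,6} 4  {1,3,4,6} 1  {2,4,5,6} 6  {3,4,5,6} 4
  5 to go: {0,2,4,5,6} 10  {1,3,4,5,6} 5  {2,3,4,5,6} 10
  if 0:h drops first: 15 orders
  if 1:l drops first: 20 orders
heap linearizations: 35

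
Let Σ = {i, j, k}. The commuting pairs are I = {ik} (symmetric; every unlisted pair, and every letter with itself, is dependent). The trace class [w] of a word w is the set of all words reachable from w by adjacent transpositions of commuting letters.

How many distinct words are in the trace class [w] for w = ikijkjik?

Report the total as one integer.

0(i) covers ∅
1(k) covers ∅
2(i) covers 0:i
3(j) covers 1:k, 2:i
4(k) covers 3:j
5(j) covers 4:k
6(i) covers 5:j
7(k) covers 5:j
floor of heap: 0:i, 1:k
completions by unplaced set U, small U first (add the entries for U minus each lowest piece of U):
  |U|=1: {6}:1  {7}:1
  |U|=2: {6,7}:2
  |U|=3: {5,6,7}:2
  |U|=4: {4,5,6,7}:2
  |U|=5: {3,4,5,6,7}:2
  |U|=6: {1,3,4,5,6,7}:2  {2,3,4,5,6,7}:2
  start at 0(i): 4
  start at 1(k): 2
sum over floor = 6

6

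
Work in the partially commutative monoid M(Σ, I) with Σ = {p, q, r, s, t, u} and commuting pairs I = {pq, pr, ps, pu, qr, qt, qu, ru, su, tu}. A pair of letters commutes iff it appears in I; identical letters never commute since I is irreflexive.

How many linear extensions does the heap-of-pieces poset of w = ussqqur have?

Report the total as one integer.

63

#0=u has no predecessor
#1=s has no predecessor
#2=s depends on [1:s]
#3=q depends on [2:s]
#4=q depends on [3:q]
#5=u depends on [0:u]
#6=r depends on [2:s]
sources: [0:u, 1:s]
N(rest) = Σ N(rest − s) over sources s of rest; N(one piece) = 1:
  size 1 → [4]=1  [5]=1  [6]=1
  size 2 → [0,5]=1  [3,4]=1  [4,5]=2  [4,6]=2  [5,6]=2
  size 3 → [0,4,5]=3  [0,5,6]=3  [3,4,5]=3  [3,4,6]=3  [4,5,6]=6
  size 4 → [0,3,4,5]=6  [0,4,5,6]=12  [2,3,4,6]=3  [3,4,5,6]=12
  size 5 → [0,3,4,5,6]=30  [1,2,3,4,6]=3  [2,3,4,5,6]=15
  first=0(u) contributes 18
  first=1(s) contributes 45
|[w]| = 63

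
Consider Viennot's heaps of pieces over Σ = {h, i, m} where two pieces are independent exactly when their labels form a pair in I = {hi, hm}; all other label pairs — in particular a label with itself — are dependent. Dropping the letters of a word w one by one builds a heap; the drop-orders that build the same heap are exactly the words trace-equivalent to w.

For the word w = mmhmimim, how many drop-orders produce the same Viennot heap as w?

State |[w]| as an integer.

8

#0=m has no predecessor
#1=m depends on [0:m]
#2=h has no predecessor
#3=m depends on [1:m]
#4=i depends on [3:m]
#5=m depends on [4:i]
#6=i depends on [5:m]
#7=m depends on [6:i]
sources: [0:m, 2:h]
N(rest) = Σ N(rest − s) over sources s of rest; N(one piece) = 1:
  size 1 → [2]=1  [7]=1
  size 2 → [2,7]=2  [6,7]=1
  size 3 → [2,6,7]=3  [5,6,7]=1
  size 4 → [2,5,6,7]=4  [4,5,6,7]=1
  size 5 → [2,4,5,6,7]=5  [3,4,5,6,7]=1
  size 6 → [1,3,4,5,6,7]=1  [2,3,4,5,6,7]=6
  first=0(m) contributes 7
  first=2(h) contributes 1
|[w]| = 8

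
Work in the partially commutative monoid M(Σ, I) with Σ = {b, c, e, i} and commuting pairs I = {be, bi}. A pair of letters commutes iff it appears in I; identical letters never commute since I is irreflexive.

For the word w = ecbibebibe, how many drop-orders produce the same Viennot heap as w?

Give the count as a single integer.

70

0(e) covers ∅
1(c) covers 0:e
2(b) covers 1:c
3(i) covers 1:c
4(b) covers 2:b
5(e) covers 3:i
6(b) covers 4:b
7(i) covers 5:e
8(b) covers 6:b
9(e) covers 7:i
floor of heap: 0:e
completions by unplaced set U, small U first (add the entries for U minus each lowest piece of U):
  |U|=1: {8}:1  {9}:1
  |U|=2: {6,8}:1  {7,9}:1  {8,9}:2
  |U|=3: {4,6,8}:1  {5,7,9}:1  {6,8,9}:3  {7,8,9}:3
  |U|=4: {2,4,6,8}:1  {3,5,7,9}:1  {4,6,8,9}:4  {5,7,8,9}:4  {6,7,8,9}:6
  |U|=5: {2,4,6,8,9}:5  {3,5,7,8,9}:5  {4,6,7,8,9}:10  {5,6,7,8,9}:10
  |U|=6: {2,4,6,7,8,9}:15  {3,5,6,7,8,9}:15  {4,5,6,7,8,9}:20
  |U|=7: {2,4,5,6,7,8,9}:35  {3,4,5,6,7,8,9}:35
  |U|=8: {2,3,4,5,6,7,8,9}:70
  start at 0(e): 70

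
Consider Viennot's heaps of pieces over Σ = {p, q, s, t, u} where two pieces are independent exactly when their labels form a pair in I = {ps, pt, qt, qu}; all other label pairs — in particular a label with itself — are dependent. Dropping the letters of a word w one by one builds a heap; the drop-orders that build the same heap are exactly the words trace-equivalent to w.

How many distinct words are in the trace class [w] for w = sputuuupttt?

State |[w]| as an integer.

8

piece 0:s — minimal
piece 1:p — minimal
piece 2:u rests on {0:s, 1:p}
piece 3:t rests on {2:u}
piece 4:u rests on {3:t}
piece 5:u rests on {4:u}
piece 6:u rests on {5:u}
piece 7:p rests on {6:u}
piece 8:t rests on {6:u}
piece 9:t rests on {8:t}
piece 10:t rests on {9:t}
minimal pieces: {0:s, 1:p}
ways to finish when only these pieces remain (= sum over removing one remaining piece with nothing left below it):
  1 left: {7}→1  {10}→1
  2 left: {7,10}→2  {9,10}→1
  3 left: {7,9,10}→3  {8,9,10}→1
  4 left: {7,8,9,10}→4
  5 left: {6,7,8,9,10}→4
  6 left: {5,6,7,8,9,10}→4
  7 left: {4,5,6,7,8,9,10}→4
  8 left: {3,4,5,6,7,8,9,10}→4
  9 left: {2,3,4,5,6,7,8,9,10}→4
  placing 0:s first → 4 extensions
  placing 1:p first → 4 extensions
total linear extensions = 8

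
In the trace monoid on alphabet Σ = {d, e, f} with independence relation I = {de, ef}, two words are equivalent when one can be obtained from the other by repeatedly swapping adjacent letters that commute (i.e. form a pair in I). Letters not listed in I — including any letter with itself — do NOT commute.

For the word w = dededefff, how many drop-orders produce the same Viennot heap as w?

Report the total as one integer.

84

0(d) covers ∅
1(e) covers ∅
2(d) covers 0:d
3(e) covers 1:e
4(d) covers 2:d
5(e) covers 3:e
6(f) covers 4:d
7(f) covers 6:f
8(f) covers 7:f
floor of heap: 0:d, 1:e
completions by unplaced set U, small U first (add the entries for U minus each lowest piece of U):
  |U|=1: {5}:1  {8}:1
  |U|=2: {3,5}:1  {5,8}:2  {7,8}:1
  |U|=3: {1,3,5}:1  {3,5,8}:3  {5,7,8}:3  {6,7,8}:1
  |U|=4: {1,3,5,8}:4  {3,5,7,8}:6  {4,6,7,8}:1  {5,6,7,8}:4
  |U|=5: {1,3,5,7,8}:10  {2,4,6,7,8}:1  {3,5,6,7,8}:10  {4,5,6,7,8}:5
  |U|=6: {0,2,4,6,7,8}:1  {1,3,5,6,7,8}:20  {2,4,5,6,7,8}:6  {3,4,5,6,7,8}:15
  |U|=7: {0,2,4,5,6,7,8}:7  {1,3,4,5,6,7,8}:35  {2,3,4,5,6,7,8}:21
  start at 0(d): 56
  start at 1(e): 28
sum over floor = 84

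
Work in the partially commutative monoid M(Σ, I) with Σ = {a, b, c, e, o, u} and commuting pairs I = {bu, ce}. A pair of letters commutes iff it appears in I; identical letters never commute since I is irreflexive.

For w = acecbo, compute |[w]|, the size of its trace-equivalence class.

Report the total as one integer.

3

0(a) covers ∅
1(c) covers 0:a
2(e) covers 0:a
3(c) covers 1:c
4(b) covers 2:e, 3:c
5(o) covers 4:b
floor of heap: 0:a
completions by unplaced set U, small U first (add the entries for U minus each lowest piece of U):
  |U|=1: {5}:1
  |U|=2: {4,5}:1
  |U|=3: {2,4,5}:1  {3,4,5}:1
  |U|=4: {1,3,4,5}:1  {2,3,4,5}:2
  start at 0(a): 3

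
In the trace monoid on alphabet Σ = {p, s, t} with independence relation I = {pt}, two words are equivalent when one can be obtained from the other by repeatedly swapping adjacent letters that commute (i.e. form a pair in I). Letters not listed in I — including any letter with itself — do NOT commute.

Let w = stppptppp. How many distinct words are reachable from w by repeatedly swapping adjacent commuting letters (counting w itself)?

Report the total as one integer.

28

piece 0:s — minimal
piece 1:t rests on {0:s}
piece 2:p rests on {0:s}
piece 3:p rests on {2:p}
piece 4:p rests on {3:p}
piece 5:t rests on {1:t}
piece 6:p rests on {4:p}
piece 7:p rests on {6:p}
piece 8:p rests on {7:p}
minimal pieces: {0:s}
ways to finish when only these pieces remain (= sum over removing one remaining piece with nothing left below it):
  1 left: {5}→1  {8}→1
  2 left: {1,5}→1  {5,8}→2  {7,8}→1
  3 left: {1,5,8}→3  {5,7,8}→3  {6,7,8}→1
  4 left: {1,5,7,8}→6  {4,6,7,8}→1  {5,6,7,8}→4
  5 left: {1,5,6,7,8}→10  {3,4,6,7,8}→1  {4,5,6,7,8}→5
  6 left: {1,4,5,6,7,8}→15  {2,3,4,6,7,8}→1  {3,4,5,6,7,8}→6
  7 left: {1,3,4,5,6,7,8}→21  {2,3,4,5,6,7,8}→7
  placing 0:s first → 28 extensions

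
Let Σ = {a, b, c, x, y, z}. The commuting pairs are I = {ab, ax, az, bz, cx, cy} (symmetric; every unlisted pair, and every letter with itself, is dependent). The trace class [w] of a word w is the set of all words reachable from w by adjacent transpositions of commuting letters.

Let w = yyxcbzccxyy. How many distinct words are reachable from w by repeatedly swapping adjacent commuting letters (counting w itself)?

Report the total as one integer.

80

drop 0:y onto floor
drop 1:y onto {0:y}
drop 2:x onto {1:y}
drop 3:c onto floor
drop 4:b onto {2:x, 3:c}
drop 5:z onto {2:x, 3:c}
drop 6:c onto {4:b, 5:z}
drop 7:c onto {6:c}
drop 8:x onto {4:b, 5:z}
drop 9:y onto {8:x}
drop 10:y onto {9:y}
ground layer = {0:y, 3:c}
drop-orders for the pieces not yet dropped (sum over which currently-grounded one goes next):
  1 to go: {7} 1  {10} 1
  2 to go: {6,7} 1  {7,10} 2  {9,10} 1
  3 to go: {6,7,10} 3  {7,9,10} 3  {8,9,10} 1
  4 to go: {6,7,9,10} 6  {7,8,9,10} 4
  5 to go: {6,7,8,9,10} 10
  6 to go: {4,6,7,8,9,10} 10  {5,6,7,8,9,10} 10
  7 to go: {4,5,6,7,8,9,10} 20
  8 to go: {2,4,5,6,7,8,9,10} 20  {3,4,5,6,7,8,9,10} 20
  9 to go: {1,2,4,5,6,7,8,9,10} 20  {2,3,4,5,6,7,8,9,10} 40
  if 0:y drops first: 60 orders
  if 3:c drops first: 20 orders
heap linearizations: 80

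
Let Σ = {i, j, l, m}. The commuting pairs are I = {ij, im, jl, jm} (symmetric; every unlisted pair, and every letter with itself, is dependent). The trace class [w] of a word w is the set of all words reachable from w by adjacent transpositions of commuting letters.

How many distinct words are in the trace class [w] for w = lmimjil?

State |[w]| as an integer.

drop 0:l onto floor
drop 1:m onto {0:l}
drop 2:i onto {0:l}
drop 3:m onto {1:m}
drop 4:j onto floor
drop 5:i onto {2:i}
drop 6:l onto {3:m, 5:i}
ground layer = {0:l, 4:j}
drop-orders for the pieces not yet dropped (sum over which currently-grounded one goes next):
  1 to go: {4} 1  {6} 1
  2 to go: {3,6} 1  {4,6} 2  {5,6} 1
  3 to go: {1,3,6} 1  {2,5,6} 1  {3,4,6} 3  {3,5,6} 2  {4,5,6} 3
  4 to go: {1,3,4,6} 4  {1,3,5,6} 3  {2,3,5,6} 3  {2,4,5,6} 4  {3,4,5,6} 8
  5 to go: {1,2,3,5,6} 6  {1,3,4,5,6} 15  {2,3,4,5,6} 15
  if 0:l drops first: 36 orders
  if 4:j drops first: 6 orders
heap linearizations: 42

42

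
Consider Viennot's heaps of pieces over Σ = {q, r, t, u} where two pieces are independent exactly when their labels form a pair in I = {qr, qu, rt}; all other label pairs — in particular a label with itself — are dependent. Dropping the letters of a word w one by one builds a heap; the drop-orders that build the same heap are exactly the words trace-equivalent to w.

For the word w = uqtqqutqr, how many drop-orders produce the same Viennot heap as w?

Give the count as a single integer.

0(u) covers ∅
1(q) covers ∅
2(t) covers 0:u, 1:q
3(q) covers 2:t
4(q) covers 3:q
5(u) covers 2:t
6(t) covers 4:q, 5:u
7(q) covers 6:t
8(r) covers 5:u
floor of heap: 0:u, 1:q
completions by unplaced set U, small U first (add the entries for U minus each lowest piece of U):
  |U|=1: {7}:1  {8}:1
  |U|=2: {6,7}:1  {7,8}:2
  |U|=3: {4,6,7}:1  {6,7,8}:3
  |U|=4: {3,4,6,7}:1  {4,6,7,8}:4  {5,6,7,8}:3
  |U|=5: {3,4,6,7,8}:5  {4,5,6,7,8}:7
  |U|=6: {3,4,5,6,7,8}:12
  |U|=7: {2,3,4,5,6,7,8}:12
  start at 0(u): 12
  start at 1(q): 12
sum over floor = 24

24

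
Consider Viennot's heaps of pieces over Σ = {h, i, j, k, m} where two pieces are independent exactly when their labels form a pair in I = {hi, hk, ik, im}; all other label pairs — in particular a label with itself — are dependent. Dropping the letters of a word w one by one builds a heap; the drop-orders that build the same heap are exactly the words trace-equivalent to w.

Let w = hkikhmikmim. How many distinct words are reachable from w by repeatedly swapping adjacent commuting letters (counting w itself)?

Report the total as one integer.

990

drop 0:h onto floor
drop 1:k onto floor
drop 2:i onto floor
drop 3:k onto {1:k}
drop 4:h onto {0:h}
drop 5:m onto {3:k, 4:h}
drop 6:i onto {2:i}
drop 7:k onto {5:m}
drop 8:m onto {7:k}
drop 9:i onto {6:i}
drop 10:m onto {8:m}
ground layer = {0:h, 1:k, 2:i}
drop-orders for the pieces not yet dropped (sum over which currently-grounded one goes next):
  1 to go: {9} 1  {10} 1
  2 to go: {6,9} 1  {8,10} 1  {9,10} 2
  3 to go: {2,6,9} 1  {6,9,10} 3  {7,8,10} 1  {8,9,10} 3
  4 to go: {2,6,9,10} 4  {5,7,8,10} 1  {6,8,9,10} 6  {7,8,9,10} 4
  5 to go: {2,6,8,9,10} 10  {3,5,7,8,10} 1  {4,5,7,8,10} 1  {5,7,8,9,10} 5  {6,7,8,9,10} 10
  6 to go: {0,4,5,7,8,10} 1  {1,3,5,7,8,10} 1  {2,6,7,8,9,10} 20  {3,4,5,7,8,10} 2  {3,5,7,8,9,10} 6  {4,5,7,8,9,10} 6  {5,6,7,8,9,10} 15
  7 to go: {0,3,4,5,7,8,10} 3  {0,4,5,7,8,9,10} 7  {1,3,4,5,7,8,10} 3  {1,3,5,7,8,9,10} 7  {2,5,6,7,8,9,10} 35  {3,4,5,7,8,9,10} 14  {3,5,6,7,8,9,10} 21  {4,5,6,7,8,9,10} 21
  8 to go: {0,1,3,4,5,7,8,10} 6  {0,3,4,5,7,8,9,10} 24  {0,4,5,6,7,8,9,10} 28  {1,3,4,5,7,8,9,10} 24  {1,3,5,6,7,8,9,10} 28  {2,3,5,6,7,8,9,10} 56  {2,4,5,6,7,8,9,10} 56  {3,4,5,6,7,8,9,10} 56
  9 to go: {0,1,3,4,5,7,8,9,10} 54  {0,2,4,5,6,7,8,9,10} 84  {0,3,4,5,6,7,8,9,10} 108  {1,2,3,5,6,7,8,9,10} 84  {1,3,4,5,6,7,8,9,10} 108  {2,3,4,5,6,7,8,9,10} 168
  if 0:h drops first: 360 orders
  if 1:k drops first: 360 orders
  if 2:i drops first: 270 orders
heap linearizations: 990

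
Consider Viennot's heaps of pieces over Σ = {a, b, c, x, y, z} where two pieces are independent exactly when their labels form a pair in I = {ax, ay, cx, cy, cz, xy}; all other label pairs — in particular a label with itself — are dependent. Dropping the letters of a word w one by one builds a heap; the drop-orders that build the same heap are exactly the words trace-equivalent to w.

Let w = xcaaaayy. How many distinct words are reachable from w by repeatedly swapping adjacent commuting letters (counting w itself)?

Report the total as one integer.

168

#0=x has no predecessor
#1=c has no predecessor
#2=a depends on [1:c]
#3=a depends on [2:a]
#4=a depends on [3:a]
#5=a depends on [4:a]
#6=y has no predecessor
#7=y depends on [6:y]
sources: [0:x, 1:c, 6:y]
N(rest) = Σ N(rest − s) over sources s of rest; N(one piece) = 1:
  size 1 → [0]=1  [5]=1  [7]=1
  size 2 → [0,5]=2  [0,7]=2  [4,5]=1  [5,7]=2  [6,7]=1
  size 3 → [0,4,5]=3  [0,5,7]=6  [0,6,7]=3  [3,4,5]=1  [4,5,7]=3  [5,6,7]=3
  size 4 → [0,3,4,5]=4  [0,4,5,7]=12  [0,5,6,7]=12  [2,3,4,5]=1  [3,4,5,7]=4  [4,5,6,7]=6
  size 5 → [0,2,3,4,5]=5  [0,3,4,5,7]=20  [0,4,5,6,7]=30  [1,2,3,4,5]=1  [2,3,4,5,7]=5  [3,4,5,6,7]=10
  size 6 → [0,1,2,3,4,5]=6  [0,2,3,4,5,7]=30  [0,3,4,5,6,7]=60  [1,2,3,4,5,7]=6  [2,3,4,5,6,7]=15
  first=0(x) contributes 21
  first=1(c) contributes 105
  first=6(y) contributes 42
|[w]| = 168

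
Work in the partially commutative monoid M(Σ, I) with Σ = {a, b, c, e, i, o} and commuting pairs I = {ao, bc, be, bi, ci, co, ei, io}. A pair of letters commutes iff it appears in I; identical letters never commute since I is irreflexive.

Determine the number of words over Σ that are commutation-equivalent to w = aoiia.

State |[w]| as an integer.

5

0(a) covers ∅
1(o) covers ∅
2(i) covers 0:a
3(i) covers 2:i
4(a) covers 3:i
floor of heap: 0:a, 1:o
completions by unplaced set U, small U first (add the entries for U minus each lowest piece of U):
  |U|=1: {1}:1  {4}:1
  |U|=2: {1,4}:2  {3,4}:1
  |U|=3: {1,3,4}:3  {2,3,4}:1
  start at 0(a): 4
  start at 1(o): 1
sum over floor = 5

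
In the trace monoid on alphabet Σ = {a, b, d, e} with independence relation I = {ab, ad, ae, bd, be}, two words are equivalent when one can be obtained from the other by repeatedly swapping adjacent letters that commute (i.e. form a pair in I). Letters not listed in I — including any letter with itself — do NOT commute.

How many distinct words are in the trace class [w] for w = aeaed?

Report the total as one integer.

10

0(a) covers ∅
1(e) covers ∅
2(a) covers 0:a
3(e) covers 1:e
4(d) covers 3:e
floor of heap: 0:a, 1:e
completions by unplaced set U, small U first (add the entries for U minus each lowest piece of U):
  |U|=1: {2}:1  {4}:1
  |U|=2: {0,2}:1  {2,4}:2  {3,4}:1
  |U|=3: {0,2,4}:3  {1,3,4}:1  {2,3,4}:3
  start at 0(a): 4
  start at 1(e): 6
sum over floor = 10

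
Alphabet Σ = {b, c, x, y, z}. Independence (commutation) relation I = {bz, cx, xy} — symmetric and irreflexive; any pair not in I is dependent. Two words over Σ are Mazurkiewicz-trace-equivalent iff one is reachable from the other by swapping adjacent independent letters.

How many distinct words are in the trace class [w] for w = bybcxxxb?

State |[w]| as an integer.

4

piece 0:b — minimal
piece 1:y rests on {0:b}
piece 2:b rests on {1:y}
piece 3:c rests on {2:b}
piece 4:x rests on {2:b}
piece 5:x rests on {4:x}
piece 6:x rests on {5:x}
piece 7:b rests on {3:c, 6:x}
minimal pieces: {0:b}
ways to finish when only these pieces remain (= sum over removing one remaining piece with nothing left below it):
  1 left: {7}→1
  2 left: {3,7}→1  {6,7}→1
  3 left: {3,6,7}→2  {5,6,7}→1
  4 left: {3,5,6,7}→3  {4,5,6,7}→1
  5 left: {3,4,5,6,7}→4
  6 left: {2,3,4,5,6,7}→4
  placing 0:b first → 4 extensions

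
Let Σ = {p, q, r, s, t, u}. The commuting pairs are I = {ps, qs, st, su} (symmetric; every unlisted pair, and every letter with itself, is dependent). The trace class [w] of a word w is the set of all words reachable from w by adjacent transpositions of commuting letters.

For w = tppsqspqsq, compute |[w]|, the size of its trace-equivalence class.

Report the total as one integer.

120

drop 0:t onto floor
drop 1:p onto {0:t}
drop 2:p onto {1:p}
drop 3:s onto floor
drop 4:q onto {2:p}
drop 5:s onto {3:s}
drop 6:p onto {4:q}
drop 7:q onto {6:p}
drop 8:s onto {5:s}
drop 9:q onto {7:q}
ground layer = {0:t, 3:s}
drop-orders for the pieces not yet dropped (sum over which currently-grounded one goes next):
  1 to go: {8} 1  {9} 1
  2 to go: {5,8} 1  {7,9} 1  {8,9} 2
  3 to go: {3,5,8} 1  {5,8,9} 3  {6,7,9} 1  {7,8,9} 3
  4 to go: {3,5,8,9} 4  {4,6,7,9} 1  {5,7,8,9} 6  {6,7,8,9} 4
  5 to go: {2,4,6,7,9} 1  {3,5,7,8,9} 10  {4,6,7,8,9} 5  {5,6,7,8,9} 10
  6 to go: {1,2,4,6,7,9} 1  {2,4,6,7,8,9} 6  {3,5,6,7,8,9} 20  {4,5,6,7,8,9} 15
  7 to go: {0,1,2,4,6,7,9} 1  {1,2,4,6,7,8,9} 7  {2,4,5,6,7,8,9} 21  {3,4,5,6,7,8,9} 35
  8 to go: {0,1,2,4,6,7,8,9} 8  {1,2,4,5,6,7,8,9} 28  {2,3,4,5,6,7,8,9} 56
  if 0:t drops first: 84 orders
  if 3:s drops first: 36 orders
heap linearizations: 120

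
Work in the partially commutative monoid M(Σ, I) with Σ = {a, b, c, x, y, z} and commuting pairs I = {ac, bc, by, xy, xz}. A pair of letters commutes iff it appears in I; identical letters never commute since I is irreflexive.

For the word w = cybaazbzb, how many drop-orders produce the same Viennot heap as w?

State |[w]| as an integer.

3

0(c) covers ∅
1(y) covers 0:c
2(b) covers ∅
3(a) covers 1:y, 2:b
4(a) covers 3:a
5(z) covers 4:a
6(b) covers 5:z
7(z) covers 6:b
8(b) covers 7:z
floor of heap: 0:c, 2:b
completions by unplaced set U, small U first (add the entries for U minus each lowest piece of U):
  |U|=1: {8}:1
  |U|=2: {7,8}:1
  |U|=3: {6,7,8}:1
  |U|=4: {5,6,7,8}:1
  |U|=5: {4,5,6,7,8}:1
  |U|=6: {3,4,5,6,7,8}:1
  |U|=7: {1,3,4,5,6,7,8}:1  {2,3,4,5,6,7,8}:1
  start at 0(c): 2
  start at 2(b): 1
sum over floor = 3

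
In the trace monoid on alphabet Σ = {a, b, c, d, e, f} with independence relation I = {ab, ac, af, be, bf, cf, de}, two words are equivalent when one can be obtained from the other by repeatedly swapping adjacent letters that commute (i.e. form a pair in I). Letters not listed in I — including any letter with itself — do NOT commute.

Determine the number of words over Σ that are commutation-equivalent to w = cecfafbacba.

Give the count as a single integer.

drop 0:c onto floor
drop 1:e onto {0:c}
drop 2:c onto {1:e}
drop 3:f onto {1:e}
drop 4:a onto {1:e}
drop 5:f onto {3:f}
drop 6:b onto {2:c}
drop 7:a onto {4:a}
drop 8:c onto {6:b}
drop 9:b onto {8:c}
drop 10:a onto {7:a}
ground layer = {0:c}
drop-orders for the pieces not yet dropped (sum over which currently-grounded one goes next):
  1 to go: {5} 1  {9} 1  {10} 1
  2 to go: {3,5} 1  {5,9} 2  {5,10} 2  {7,10} 1  {8,9} 1  {9,10} 2
  3 to go: {3,5,9} 3  {3,5,10} 3  {4,7,10} 1  {5,7,10} 3  {5,8,9} 3  {5,9,10} 6  {6,8,9} 1  {7,9,10} 3  {8,9,10} 3
  4 to go: {2,6,8,9} 1  {3,5,7,10} 6  {3,5,8,9} 6  {3,5,9,10} 12  {4,5,7,10} 4  {4,7,9,10} 4  {5,6,8,9} 4  {5,7,9,10} 12  {5,8,9,10} 12  {6,8,9,10} 4  {7,8,9,10} 6
  5 to go: {2,5,6,8,9} 5  {2,6,8,9,10} 5  {3,4,5,7,10} 10  {3,5,6,8,9} 10  {3,5,7,9,10} 30  {3,5,8,9,10} 30  {4,5,7,9,10} 20  {4,7,8,9,10} 10  {5,6,8,9,10} 20  {5,7,8,9,10} 30  {6,7,8,9,10} 10
  6 to go: {2,3,5,6,8,9} 15  {2,5,6,8,9,10} 30  {2,6,7,8,9,10} 15  {3,4,5,7,9,10} 60  {3,5,6,8,9,10} 60  {3,5,7,8,9,10} 90  {4,5,7,8,9,10} 60  {4,6,7,8,9,10} 20  {5,6,7,8,9,10} 60
  7 to go: {2,3,5,6,8,9,10} 105  {2,4,6,7,8,9,10} 35  {2,5,6,7,8,9,10} 105  {3,4,5,7,8,9,10} 210  {3,5,6,7,8,9,10} 210  {4,5,6,7,8,9,10} 140
  8 to go: {2,3,5,6,7,8,9,10} 420  {2,4,5,6,7,8,9,10} 280  {3,4,5,6,7,8,9,10} 560
  9 to go: {2,3,4,5,6,7,8,9,10} 1260
  if 0:c drops first: 1260 orders

1260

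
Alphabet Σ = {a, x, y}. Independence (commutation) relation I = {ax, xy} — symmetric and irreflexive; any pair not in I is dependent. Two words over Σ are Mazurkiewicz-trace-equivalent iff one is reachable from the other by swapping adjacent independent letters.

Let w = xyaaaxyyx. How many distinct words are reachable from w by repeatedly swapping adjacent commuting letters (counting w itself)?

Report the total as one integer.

piece 0:x — minimal
piece 1:y — minimal
piece 2:a rests on {1:y}
piece 3:a rests on {2:a}
piece 4:a rests on {3:a}
piece 5:x rests on {0:x}
piece 6:y rests on {4:a}
piece 7:y rests on {6:y}
piece 8:x rests on {5:x}
minimal pieces: {0:x, 1:y}
ways to finish when only these pieces remain (= sum over removing one remaining piece with nothing left below it):
  1 left: {7}→1  {8}→1
  2 left: {5,8}→1  {6,7}→1  {7,8}→2
  3 left: {0,5,8}→1  {4,6,7}→1  {5,7,8}→3  {6,7,8}→3
  4 left: {0,5,7,8}→4  {3,4,6,7}→1  {4,6,7,8}→4  {5,6,7,8}→6
  5 left: {0,5,6,7,8}→10  {2,3,4,6,7}→1  {3,4,6,7,8}→5  {4,5,6,7,8}→10
  6 left: {0,4,5,6,7,8}→20  {1,2,3,4,6,7}→1  {2,3,4,6,7,8}→6  {3,4,5,6,7,8}→15
  7 left: {0,3,4,5,6,7,8}→35  {1,2,3,4,6,7,8}→7  {2,3,4,5,6,7,8}→21
  placing 0:x first → 28 extensions
  placing 1:y first → 56 extensions
total linear extensions = 84

84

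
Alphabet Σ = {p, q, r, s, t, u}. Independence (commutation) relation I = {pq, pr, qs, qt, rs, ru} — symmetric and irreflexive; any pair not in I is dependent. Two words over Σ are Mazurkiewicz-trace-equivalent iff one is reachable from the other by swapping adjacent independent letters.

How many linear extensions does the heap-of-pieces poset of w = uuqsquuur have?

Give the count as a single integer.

13

drop 0:u onto floor
drop 1:u onto {0:u}
drop 2:q onto {1:u}
drop 3:s onto {1:u}
drop 4:q onto {2:q}
drop 5:u onto {3:s, 4:q}
drop 6:u onto {5:u}
drop 7:u onto {6:u}
drop 8:r onto {4:q}
ground layer = {0:u}
drop-orders for the pieces not yet dropped (sum over which currently-grounded one goes next):
  1 to go: {7} 1  {8} 1
  2 to go: {6,7} 1  {7,8} 2
  3 to go: {5,6,7} 1  {6,7,8} 3
  4 to go: {3,5,6,7} 1  {5,6,7,8} 4
  5 to go: {3,5,6,7,8} 5  {4,5,6,7,8} 4
  6 to go: {2,4,5,6,7,8} 4  {3,4,5,6,7,8} 9
  7 to go: {2,3,4,5,6,7,8} 13
  if 0:u drops first: 13 orders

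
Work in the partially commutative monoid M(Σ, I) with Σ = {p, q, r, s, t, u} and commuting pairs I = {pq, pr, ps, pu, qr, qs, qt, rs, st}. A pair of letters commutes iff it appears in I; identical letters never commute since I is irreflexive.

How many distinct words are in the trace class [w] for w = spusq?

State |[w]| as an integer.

10

piece 0:s — minimal
piece 1:p — minimal
piece 2:u rests on {0:s}
piece 3:s rests on {2:u}
piece 4:q rests on {2:u}
minimal pieces: {0:s, 1:p}
ways to finish when only these pieces remain (= sum over removing one remaining piece with nothing left below it):
  1 left: {1}→1  {3}→1  {4}→1
  2 left: {1,3}→2  {1,4}→2  {3,4}→2
  3 left: {1,3,4}→6  {2,3,4}→2
  placing 0:s first → 8 extensions
  placing 1:p first → 2 extensions
total linear extensions = 10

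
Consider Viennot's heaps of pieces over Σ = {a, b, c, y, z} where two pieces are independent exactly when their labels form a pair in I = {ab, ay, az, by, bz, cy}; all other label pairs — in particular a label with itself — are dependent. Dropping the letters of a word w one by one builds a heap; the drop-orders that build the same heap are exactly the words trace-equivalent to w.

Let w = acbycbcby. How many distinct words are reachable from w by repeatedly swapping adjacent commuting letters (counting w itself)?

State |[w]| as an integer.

36

piece 0:a — minimal
piece 1:c rests on {0:a}
piece 2:b rests on {1:c}
piece 3:y — minimal
piece 4:c rests on {2:b}
piece 5:b rests on {4:c}
piece 6:c rests on {5:b}
piece 7:b rests on {6:c}
piece 8:y rests on {3:y}
minimal pieces: {0:a, 3:y}
ways to finish when only these pieces remain (= sum over removing one remaining piece with nothing left below it):
  1 left: {7}→1  {8}→1
  2 left: {3,8}→1  {6,7}→1  {7,8}→2
  3 left: {3,7,8}→3  {5,6,7}→1  {6,7,8}→3
  4 left: {3,6,7,8}→6  {4,5,6,7}→1  {5,6,7,8}→4
  5 left: {2,4,5,6,7}→1  {3,5,6,7,8}→10  {4,5,6,7,8}→5
  6 left: {1,2,4,5,6,7}→1  {2,4,5,6,7,8}→6  {3,4,5,6,7,8}→15
  7 left: {0,1,2,4,5,6,7}→1  {1,2,4,5,6,7,8}→7  {2,3,4,5,6,7,8}→21
  placing 0:a first → 28 extensions
  placing 3:y first → 8 extensions
total linear extensions = 36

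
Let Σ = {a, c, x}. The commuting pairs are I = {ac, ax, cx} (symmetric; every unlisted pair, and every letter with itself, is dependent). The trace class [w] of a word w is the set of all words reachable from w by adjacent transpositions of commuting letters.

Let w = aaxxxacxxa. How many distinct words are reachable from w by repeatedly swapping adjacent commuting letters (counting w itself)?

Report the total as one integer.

#0=a has no predecessor
#1=a depends on [0:a]
#2=x has no predecessor
#3=x depends on [2:x]
#4=x depends on [3:x]
#5=a depends on [1:a]
#6=c has no predecessor
#7=x depends on [4:x]
#8=x depends on [7:x]
#9=a depends on [5:a]
sources: [0:a, 2:x, 6:c]
N(rest) = Σ N(rest − s) over sources s of rest; N(one piece) = 1:
  size 1 → [6]=1  [8]=1  [9]=1
  size 2 → [5,9]=1  [6,8]=2  [6,9]=2  [7,8]=1  [8,9]=2
  size 3 → [1,5,9]=1  [4,7,8]=1  [5,6,9]=3  [5,8,9]=3  [6,7,8]=3  [6,8,9]=6  [7,8,9]=3
  size 4 → [0,1,5,9]=1  [1,5,6,9]=4  [1,5,8,9]=4  [3,4,7,8]=1  [4,6,7,8]=4  [4,7,8,9]=4  [5,6,8,9]=12  [5,7,8,9]=6  [6,7,8,9]=12
  size 5 → [0,1,5,6,9]=5  [0,1,5,8,9]=5  [1,5,6,8,9]=20  [1,5,7,8,9]=10  [2,3,4,7,8]=1  [3,4,6,7,8]=5  [3,4,7,8,9]=5  [4,5,7,8,9]=10  [4,6,7,8,9]=20  [5,6,7,8,9]=30
  size 6 → [0,1,5,6,8,9]=30  [0,1,5,7,8,9]=15  [1,4,5,7,8,9]=20  [1,5,6,7,8,9]=60  [2,3,4,6,7,8]=6  [2,3,4,7,8,9]=6  [3,4,5,7,8,9]=15  [3,4,6,7,8,9]=30  [4,5,6,7,8,9]=60
  size 7 → [0,1,4,5,7,8,9]=35  [0,1,5,6,7,8,9]=105  [1,3,4,5,7,8,9]=35  [1,4,5,6,7,8,9]=140  [2,3,4,5,7,8,9]=21  [2,3,4,6,7,8,9]=42  [3,4,5,6,7,8,9]=105
  size 8 → [0,1,3,4,5,7,8,9]=70  [0,1,4,5,6,7,8,9]=280  [1,2,3,4,5,7,8,9]=56  [1,3,4,5,6,7,8,9]=280  [2,3,4,5,6,7,8,9]=168
  first=0(a) contributes 504
  first=2(x) contributes 630
  first=6(c) contributes 126
|[w]| = 1260

1260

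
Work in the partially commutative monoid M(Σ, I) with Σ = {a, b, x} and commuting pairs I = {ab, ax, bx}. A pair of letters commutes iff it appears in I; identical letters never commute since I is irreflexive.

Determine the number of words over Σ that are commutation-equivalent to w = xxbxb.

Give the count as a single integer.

10

drop 0:x onto floor
drop 1:x onto {0:x}
drop 2:b onto floor
drop 3:x onto {1:x}
drop 4:b onto {2:b}
ground layer = {0:x, 2:b}
drop-orders for the pieces not yet dropped (sum over which currently-grounded one goes next):
  1 to go: {3} 1  {4} 1
  2 to go: {1,3} 1  {2,4} 1  {3,4} 2
  3 to go: {0,1,3} 1  {1,3,4} 3  {2,3,4} 3
  if 0:x drops first: 6 orders
  if 2:b drops first: 4 orders
heap linearizations: 10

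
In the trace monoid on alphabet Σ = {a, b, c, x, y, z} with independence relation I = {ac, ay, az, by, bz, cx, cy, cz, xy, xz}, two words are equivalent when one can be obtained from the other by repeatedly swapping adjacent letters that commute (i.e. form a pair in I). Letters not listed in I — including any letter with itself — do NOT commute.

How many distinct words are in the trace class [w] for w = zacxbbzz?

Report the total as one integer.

piece 0:z — minimal
piece 1:a — minimal
piece 2:c — minimal
piece 3:x rests on {1:a}
piece 4:b rests on {2:c, 3:x}
piece 5:b rests on {4:b}
piece 6:z rests on {0:z}
piece 7:z rests on {6:z}
minimal pieces: {0:z, 1:a, 2:c}
ways to finish when only these pieces remain (= sum over removing one remaining piece with nothing left below it):
  1 left: {5}→1  {7}→1
  2 left: {4,5}→1  {5,7}→2  {6,7}→1
  3 left: {0,6,7}→1  {2,4,5}→1  {3,4,5}→1  {4,5,7}→3  {5,6,7}→3
  4 left: {0,5,6,7}→4  {1,3,4,5}→1  {2,3,4,5}→2  {2,4,5,7}→4  {3,4,5,7}→4  {4,5,6,7}→6
  5 left: {0,4,5,6,7}→10  {1,2,3,4,5}→3  {1,3,4,5,7}→5  {2,3,4,5,7}→10  {2,4,5,6,7}→10  {3,4,5,6,7}→10
  6 left: {0,2,4,5,6,7}→20  {0,3,4,5,6,7}→20  {1,2,3,4,5,7}→18  {1,3,4,5,6,7}→15  {2,3,4,5,6,7}→30
  placing 0:z first → 63 extensions
  placing 1:a first → 70 extensions
  placing 2:c first → 35 extensions
total linear extensions = 168

168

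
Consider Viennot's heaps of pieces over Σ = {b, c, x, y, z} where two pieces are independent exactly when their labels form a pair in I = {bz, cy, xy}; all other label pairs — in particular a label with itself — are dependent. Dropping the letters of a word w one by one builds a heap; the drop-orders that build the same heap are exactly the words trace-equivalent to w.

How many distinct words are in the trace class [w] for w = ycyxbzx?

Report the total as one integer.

drop 0:y onto floor
drop 1:c onto floor
drop 2:y onto {0:y}
drop 3:x onto {1:c}
drop 4:b onto {2:y, 3:x}
drop 5:z onto {2:y, 3:x}
drop 6:x onto {4:b, 5:z}
ground layer = {0:y, 1:c}
drop-orders for the pieces not yet dropped (sum over which currently-grounded one goes next):
  1 to go: {6} 1
  2 to go: {4,6} 1  {5,6} 1
  3 to go: {4,5,6} 2
  4 to go: {2,4,5,6} 2  {3,4,5,6} 2
  5 to go: {0,2,4,5,6} 2  {1,3,4,5,6} 2  {2,3,4,5,6} 4
  if 0:y drops first: 6 orders
  if 1:c drops first: 6 orders
heap linearizations: 12

12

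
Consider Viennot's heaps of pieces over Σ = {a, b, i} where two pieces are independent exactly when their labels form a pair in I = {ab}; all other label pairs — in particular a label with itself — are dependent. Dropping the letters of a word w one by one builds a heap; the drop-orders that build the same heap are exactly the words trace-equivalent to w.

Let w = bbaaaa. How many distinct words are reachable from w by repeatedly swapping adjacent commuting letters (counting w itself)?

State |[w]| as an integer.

15

piece 0:b — minimal
piece 1:b rests on {0:b}
piece 2:a — minimal
piece 3:a rests on {2:a}
piece 4:a rests on {3:a}
piece 5:a rests on {4:a}
minimal pieces: {0:b, 2:a}
ways to finish when only these pieces remain (= sum over removing one remaining piece with nothing left below it):
  1 left: {1}→1  {5}→1
  2 left: {0,1}→1  {1,5}→2  {4,5}→1
  3 left: {0,1,5}→3  {1,4,5}→3  {3,4,5}→1
  4 left: {0,1,4,5}→6  {1,3,4,5}→4  {2,3,4,5}→1
  placing 0:b first → 5 extensions
  placing 2:a first → 10 extensions
total linear extensions = 15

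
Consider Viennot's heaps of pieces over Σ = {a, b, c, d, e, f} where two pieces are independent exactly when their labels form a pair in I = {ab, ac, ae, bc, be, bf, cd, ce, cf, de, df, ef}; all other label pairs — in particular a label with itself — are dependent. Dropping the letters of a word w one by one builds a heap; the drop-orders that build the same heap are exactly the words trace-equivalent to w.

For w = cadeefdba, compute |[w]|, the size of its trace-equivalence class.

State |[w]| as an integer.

1764

piece 0:c — minimal
piece 1:a — minimal
piece 2:d rests on {1:a}
piece 3:e — minimal
piece 4:e rests on {3:e}
piece 5:f rests on {1:a}
piece 6:d rests on {2:d}
piece 7:b rests on {6:d}
piece 8:a rests on {5:f, 6:d}
minimal pieces: {0:c, 1:a, 3:e}
ways to finish when only these pieces remain (= sum over removing one remaining piece with nothing left below it):
  1 left: {0}→1  {4}→1  {7}→1  {8}→1
  2 left: {0,4}→2  {0,7}→2  {0,8}→2  {3,4}→1  {4,7}→2  {4,8}→2  {5,8}→1  {7,8}→2
  3 left: {0,3,4}→3  {0,4,7}→6  {0,4,8}→6  {0,5,8}→3  {0,7,8}→6  {3,4,7}→3  {3,4,8}→3  {4,5,8}→3  {4,7,8}→6  {5,7,8}→3  {6,7,8}→2
  4 left: {0,3,4,7}→12  {0,3,4,8}→12  {0,4,5,8}→12  {0,4,7,8}→24  {0,5,7,8}→12  {0,6,7,8}→8  {2,6,7,8}→2  {3,4,5,8}→6  {3,4,7,8}→12  {4,5,7,8}→12  {4,6,7,8}→8  {5,6,7,8}→5
  5 left: {0,2,6,7,8}→10  {0,3,4,5,8}→30  {0,3,4,7,8}→60  {0,4,5,7,8}→60  {0,4,6,7,8}→40  {0,5,6,7,8}→25  {2,4,6,7,8}→10  {2,5,6,7,8}→7  {3,4,5,7,8}→30  {3,4,6,7,8}→20  {4,5,6,7,8}→25
  6 left: {0,2,4,6,7,8}→60  {0,2,5,6,7,8}→42  {0,3,4,5,7,8}→180  {0,3,4,6,7,8}→120  {0,4,5,6,7,8}→150  {1,2,5,6,7,8}→7  {2,3,4,6,7,8}→30  {2,4,5,6,7,8}→42  {3,4,5,6,7,8}→75
  7 left: {0,1,2,5,6,7,8}→49  {0,2,3,4,6,7,8}→210  {0,2,4,5,6,7,8}→294  {0,3,4,5,6,7,8}→525  {1,2,4,5,6,7,8}→49  {2,3,4,5,6,7,8}→147
  placing 0:c first → 196 extensions
  placing 1:a first → 1176 extensions
  placing 3:e first → 392 extensions
total linear extensions = 1764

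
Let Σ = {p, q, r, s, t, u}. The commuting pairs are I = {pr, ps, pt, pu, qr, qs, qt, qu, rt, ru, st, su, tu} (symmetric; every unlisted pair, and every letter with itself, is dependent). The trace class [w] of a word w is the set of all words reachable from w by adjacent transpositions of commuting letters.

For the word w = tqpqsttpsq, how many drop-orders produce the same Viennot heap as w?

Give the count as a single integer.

0(t) covers ∅
1(q) covers ∅
2(p) covers 1:q
3(q) covers 2:p
4(s) covers ∅
5(t) covers 0:t
6(t) covers 5:t
7(p) covers 3:q
8(s) covers 4:s
9(q) covers 7:p
floor of heap: 0:t, 1:q, 4:s
completions by unplaced set U, small U first (add the entries for U minus each lowest piece of U):
  |U|=1: {6}:1  {8}:1  {9}:1
  |U|=2: {4,8}:1  {5,6}:1  {6,8}:2  {6,9}:2  {7,9}:1  {8,9}:2
  |U|=3: {0,5,6}:1  {3,7,9}:1  {4,6,8}:3  {4,8,9}:3  {5,6,8}:3  {5,6,9}:3  {6,7,9}:3  {6,8,9}:6  {7,8,9}:3
  |U|=4: {0,5,6,8}:4  {0,5,6,9}:4  {2,3,7,9}:1  {3,6,7,9}:4  {3,7,8,9}:4  {4,5,6,8}:6  {4,6,8,9}:12  {4,7,8,9}:6  {5,6,7,9}:6  {5,6,8,9}:12  {6,7,8,9}:12
  |U|=5: {0,4,5,6,8}:10  {0,5,6,7,9}:10  {0,5,6,8,9}:20  {1,2,3,7,9}:1  {2,3,6,7,9}:5  {2,3,7,8,9}:5  {3,4,7,8,9}:10  {3,5,6,7,9}:10  {3,6,7,8,9}:20  {4,5,6,8,9}:30  {4,6,7,8,9}:30  {5,6,7,8,9}:30
  |U|=6: {0,3,5,6,7,9}:20  {0,4,5,6,8,9}:60  {0,5,6,7,8,9}:60  {1,2,3,6,7,9}:6  {1,2,3,7,8,9}:6  {2,3,4,7,8,9}:15  {2,3,5,6,7,9}:15  {2,3,6,7,8,9}:30  {3,4,6,7,8,9}:60  {3,5,6,7,8,9}:60  {4,5,6,7,8,9}:90
  |U|=7: {0,2,3,5,6,7,9}:35  {0,3,5,6,7,8,9}:140  {0,4,5,6,7,8,9}:210  {1,2,3,4,7,8,9}:21  {1,2,3,5,6,7,9}:21  {1,2,3,6,7,8,9}:42  {2,3,4,6,7,8,9}:105  {2,3,5,6,7,8,9}:105  {3,4,5,6,7,8,9}:210
  |U|=8: {0,1,2,3,5,6,7,9}:56  {0,2,3,5,6,7,8,9}:280  {0,3,4,5,6,7,8,9}:560  {1,2,3,4,6,7,8,9}:168  {1,2,3,5,6,7,8,9}:168  {2,3,4,5,6,7,8,9}:420
  start at 0(t): 756
  start at 1(q): 1260
  start at 4(s): 504
sum over floor = 2520

2520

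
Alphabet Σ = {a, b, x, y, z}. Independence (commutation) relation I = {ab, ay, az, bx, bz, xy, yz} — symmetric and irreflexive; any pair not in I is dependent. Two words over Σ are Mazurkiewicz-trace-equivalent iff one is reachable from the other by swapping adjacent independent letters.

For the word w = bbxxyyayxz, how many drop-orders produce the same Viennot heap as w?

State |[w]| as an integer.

252

#0=b has no predecessor
#1=b depends on [0:b]
#2=x has no predecessor
#3=x depends on [2:x]
#4=y depends on [1:b]
#5=y depends on [4:y]
#6=a depends on [3:x]
#7=y depends on [5:y]
#8=x depends on [6:a]
#9=z depends on [8:x]
sources: [0:b, 2:x]
N(rest) = Σ N(rest − s) over sources s of rest; N(one piece) = 1:
  size 1 → [7]=1  [9]=1
  size 2 → [5,7]=1  [7,9]=2  [8,9]=1
  size 3 → [4,5,7]=1  [5,7,9]=3  [6,8,9]=1  [7,8,9]=3
  size 4 → [1,4,5,7]=1  [3,6,8,9]=1  [4,5,7,9]=4  [5,7,8,9]=6  [6,7,8,9]=4
  size 5 → [0,1,4,5,7]=1  [1,4,5,7,9]=5  [2,3,6,8,9]=1  [3,6,7,8,9]=5  [4,5,7,8,9]=10  [5,6,7,8,9]=10
  size 6 → [0,1,4,5,7,9]=6  [1,4,5,7,8,9]=15  [2,3,6,7,8,9]=6  [3,5,6,7,8,9]=15  [4,5,6,7,8,9]=20
  size 7 → [0,1,4,5,7,8,9]=21  [1,4,5,6,7,8,9]=35  [2,3,5,6,7,8,9]=21  [3,4,5,6,7,8,9]=35
  size 8 → [0,1,4,5,6,7,8,9]=56  [1,3,4,5,6,7,8,9]=70  [2,3,4,5,6,7,8,9]=56
  first=0(b) contributes 126
  first=2(x) contributes 126
|[w]| = 252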